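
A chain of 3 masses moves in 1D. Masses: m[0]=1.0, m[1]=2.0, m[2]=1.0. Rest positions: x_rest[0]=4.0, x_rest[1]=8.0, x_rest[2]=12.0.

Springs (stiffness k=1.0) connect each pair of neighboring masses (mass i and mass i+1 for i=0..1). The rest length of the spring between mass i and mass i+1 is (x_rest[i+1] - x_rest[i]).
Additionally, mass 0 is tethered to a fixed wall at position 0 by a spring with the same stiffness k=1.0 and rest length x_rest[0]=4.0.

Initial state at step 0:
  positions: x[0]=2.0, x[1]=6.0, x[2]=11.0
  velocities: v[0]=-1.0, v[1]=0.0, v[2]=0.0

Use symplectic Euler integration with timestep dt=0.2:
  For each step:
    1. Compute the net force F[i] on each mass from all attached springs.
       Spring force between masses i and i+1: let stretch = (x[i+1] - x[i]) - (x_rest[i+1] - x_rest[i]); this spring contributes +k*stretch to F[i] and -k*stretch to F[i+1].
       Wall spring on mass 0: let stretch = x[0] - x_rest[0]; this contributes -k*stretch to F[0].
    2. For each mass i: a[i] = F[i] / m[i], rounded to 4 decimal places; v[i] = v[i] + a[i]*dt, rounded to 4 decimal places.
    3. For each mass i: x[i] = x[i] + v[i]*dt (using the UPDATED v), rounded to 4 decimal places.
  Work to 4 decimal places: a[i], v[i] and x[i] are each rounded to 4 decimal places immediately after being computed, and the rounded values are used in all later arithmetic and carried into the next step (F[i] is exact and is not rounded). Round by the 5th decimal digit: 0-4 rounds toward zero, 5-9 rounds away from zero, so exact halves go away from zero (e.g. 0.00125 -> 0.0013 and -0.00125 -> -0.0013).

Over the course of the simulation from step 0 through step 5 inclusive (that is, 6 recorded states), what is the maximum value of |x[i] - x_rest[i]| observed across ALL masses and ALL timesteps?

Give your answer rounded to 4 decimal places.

Answer: 2.1496

Derivation:
Step 0: x=[2.0000 6.0000 11.0000] v=[-1.0000 0.0000 0.0000]
Step 1: x=[1.8800 6.0200 10.9600] v=[-0.6000 0.1000 -0.2000]
Step 2: x=[1.8504 6.0560 10.8824] v=[-0.1480 0.1800 -0.3880]
Step 3: x=[1.9150 6.1044 10.7717] v=[0.3230 0.2421 -0.5533]
Step 4: x=[2.0706 6.1624 10.6343] v=[0.7779 0.2899 -0.6868]
Step 5: x=[2.3070 6.2280 10.4781] v=[1.1821 0.3279 -0.7812]
Max displacement = 2.1496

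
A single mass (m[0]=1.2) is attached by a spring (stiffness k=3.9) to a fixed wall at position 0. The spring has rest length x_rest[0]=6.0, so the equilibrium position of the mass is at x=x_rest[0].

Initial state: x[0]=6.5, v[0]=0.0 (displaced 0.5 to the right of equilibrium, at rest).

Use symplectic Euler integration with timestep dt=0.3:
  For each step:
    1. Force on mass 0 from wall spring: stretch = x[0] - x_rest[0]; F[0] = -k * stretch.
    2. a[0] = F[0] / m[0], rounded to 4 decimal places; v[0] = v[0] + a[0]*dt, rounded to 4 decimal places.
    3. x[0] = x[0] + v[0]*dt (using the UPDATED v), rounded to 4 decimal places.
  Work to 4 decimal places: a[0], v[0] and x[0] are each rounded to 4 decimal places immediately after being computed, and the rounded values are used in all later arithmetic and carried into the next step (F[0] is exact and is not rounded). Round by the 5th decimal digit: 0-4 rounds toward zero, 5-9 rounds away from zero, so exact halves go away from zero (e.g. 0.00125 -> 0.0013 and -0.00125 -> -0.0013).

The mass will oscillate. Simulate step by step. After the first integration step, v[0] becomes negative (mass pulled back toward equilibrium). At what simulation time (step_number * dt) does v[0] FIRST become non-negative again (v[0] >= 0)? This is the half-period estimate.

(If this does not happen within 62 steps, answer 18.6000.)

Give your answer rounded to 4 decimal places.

Step 0: x=[6.5000] v=[0.0000]
Step 1: x=[6.3538] v=[-0.4875]
Step 2: x=[6.1041] v=[-0.8325]
Step 3: x=[5.8239] v=[-0.9340]
Step 4: x=[5.5952] v=[-0.7623]
Step 5: x=[5.4849] v=[-0.3676]
Step 6: x=[5.5253] v=[0.1346]
First v>=0 after going negative at step 6, time=1.8000

Answer: 1.8000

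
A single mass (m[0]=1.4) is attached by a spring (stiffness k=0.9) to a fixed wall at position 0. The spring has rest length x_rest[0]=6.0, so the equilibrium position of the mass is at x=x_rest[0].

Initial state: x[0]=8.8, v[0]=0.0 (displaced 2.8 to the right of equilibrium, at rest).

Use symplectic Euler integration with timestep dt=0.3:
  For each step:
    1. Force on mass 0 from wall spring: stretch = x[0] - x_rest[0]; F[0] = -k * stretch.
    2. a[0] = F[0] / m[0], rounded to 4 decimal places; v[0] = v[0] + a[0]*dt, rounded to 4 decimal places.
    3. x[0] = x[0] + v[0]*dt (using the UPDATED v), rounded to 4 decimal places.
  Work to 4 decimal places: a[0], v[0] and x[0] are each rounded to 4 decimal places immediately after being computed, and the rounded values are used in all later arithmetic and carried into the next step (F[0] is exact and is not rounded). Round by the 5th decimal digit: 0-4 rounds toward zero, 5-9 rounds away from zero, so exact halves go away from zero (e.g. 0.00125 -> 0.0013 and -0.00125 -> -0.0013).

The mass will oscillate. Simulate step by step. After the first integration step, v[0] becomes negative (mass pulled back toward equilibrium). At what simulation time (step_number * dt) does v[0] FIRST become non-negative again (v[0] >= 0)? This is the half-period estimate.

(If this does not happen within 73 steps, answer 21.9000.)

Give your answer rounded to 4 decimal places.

Step 0: x=[8.8000] v=[0.0000]
Step 1: x=[8.6380] v=[-0.5400]
Step 2: x=[8.3234] v=[-1.0488]
Step 3: x=[7.8743] v=[-1.4969]
Step 4: x=[7.3168] v=[-1.8584]
Step 5: x=[6.6831] v=[-2.1124]
Step 6: x=[6.0099] v=[-2.2441]
Step 7: x=[5.3361] v=[-2.2460]
Step 8: x=[4.7007] v=[-2.1180]
Step 9: x=[4.1405] v=[-1.8674]
Step 10: x=[3.6879] v=[-1.5088]
Step 11: x=[3.3690] v=[-1.0629]
Step 12: x=[3.2024] v=[-0.5555]
Step 13: x=[3.1976] v=[-0.0160]
Step 14: x=[3.3550] v=[0.5245]
First v>=0 after going negative at step 14, time=4.2000

Answer: 4.2000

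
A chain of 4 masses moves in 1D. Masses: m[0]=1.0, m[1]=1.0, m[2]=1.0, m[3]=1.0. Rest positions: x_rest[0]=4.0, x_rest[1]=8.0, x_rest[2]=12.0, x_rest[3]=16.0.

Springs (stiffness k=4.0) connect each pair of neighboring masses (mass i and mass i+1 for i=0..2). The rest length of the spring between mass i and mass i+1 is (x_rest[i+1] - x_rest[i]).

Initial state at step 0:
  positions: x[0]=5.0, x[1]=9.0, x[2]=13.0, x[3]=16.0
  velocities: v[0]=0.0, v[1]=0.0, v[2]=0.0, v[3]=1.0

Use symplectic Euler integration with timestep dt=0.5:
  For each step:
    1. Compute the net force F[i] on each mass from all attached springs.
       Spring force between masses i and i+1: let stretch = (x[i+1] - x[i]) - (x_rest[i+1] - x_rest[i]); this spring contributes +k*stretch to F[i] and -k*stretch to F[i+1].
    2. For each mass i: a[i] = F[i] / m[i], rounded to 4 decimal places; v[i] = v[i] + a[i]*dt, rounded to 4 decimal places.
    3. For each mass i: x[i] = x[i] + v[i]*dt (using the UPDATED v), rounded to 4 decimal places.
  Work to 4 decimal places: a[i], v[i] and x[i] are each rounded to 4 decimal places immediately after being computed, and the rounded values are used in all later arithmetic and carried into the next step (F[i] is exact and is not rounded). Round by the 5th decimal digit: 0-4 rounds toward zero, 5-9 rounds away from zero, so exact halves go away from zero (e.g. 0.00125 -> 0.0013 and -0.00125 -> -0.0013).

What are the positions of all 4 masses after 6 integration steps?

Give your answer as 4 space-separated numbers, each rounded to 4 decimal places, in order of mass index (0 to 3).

Answer: 6.0000 10.0000 12.5000 17.5000

Derivation:
Step 0: x=[5.0000 9.0000 13.0000 16.0000] v=[0.0000 0.0000 0.0000 1.0000]
Step 1: x=[5.0000 9.0000 12.0000 17.5000] v=[0.0000 0.0000 -2.0000 3.0000]
Step 2: x=[5.0000 8.0000 13.5000 17.5000] v=[0.0000 -2.0000 3.0000 0.0000]
Step 3: x=[4.0000 9.5000 13.5000 17.5000] v=[-2.0000 3.0000 0.0000 0.0000]
Step 4: x=[4.5000 9.5000 13.5000 17.5000] v=[1.0000 0.0000 0.0000 0.0000]
Step 5: x=[6.0000 8.5000 13.5000 17.5000] v=[3.0000 -2.0000 0.0000 0.0000]
Step 6: x=[6.0000 10.0000 12.5000 17.5000] v=[0.0000 3.0000 -2.0000 0.0000]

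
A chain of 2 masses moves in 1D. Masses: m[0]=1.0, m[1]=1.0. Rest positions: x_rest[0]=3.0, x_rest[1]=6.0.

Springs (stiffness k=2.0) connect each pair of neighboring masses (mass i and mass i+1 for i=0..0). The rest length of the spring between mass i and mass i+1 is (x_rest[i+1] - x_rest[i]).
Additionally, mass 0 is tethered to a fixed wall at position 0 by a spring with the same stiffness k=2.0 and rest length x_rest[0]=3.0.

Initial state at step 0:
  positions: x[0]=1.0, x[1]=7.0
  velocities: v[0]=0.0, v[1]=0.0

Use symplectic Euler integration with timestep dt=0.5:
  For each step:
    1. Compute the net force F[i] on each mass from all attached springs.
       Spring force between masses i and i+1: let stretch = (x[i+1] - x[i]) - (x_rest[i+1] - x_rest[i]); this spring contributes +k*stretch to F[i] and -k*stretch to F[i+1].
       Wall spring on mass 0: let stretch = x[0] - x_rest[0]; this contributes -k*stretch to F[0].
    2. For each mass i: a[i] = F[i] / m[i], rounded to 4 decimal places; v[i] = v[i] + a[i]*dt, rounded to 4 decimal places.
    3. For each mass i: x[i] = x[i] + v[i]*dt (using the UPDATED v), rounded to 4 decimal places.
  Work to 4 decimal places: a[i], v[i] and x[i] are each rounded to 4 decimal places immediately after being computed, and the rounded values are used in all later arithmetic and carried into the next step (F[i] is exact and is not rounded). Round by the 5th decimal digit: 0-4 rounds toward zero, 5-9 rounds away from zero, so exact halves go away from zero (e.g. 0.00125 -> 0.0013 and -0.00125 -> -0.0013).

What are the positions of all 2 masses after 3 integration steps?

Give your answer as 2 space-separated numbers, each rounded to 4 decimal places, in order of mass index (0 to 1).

Step 0: x=[1.0000 7.0000] v=[0.0000 0.0000]
Step 1: x=[3.5000 5.5000] v=[5.0000 -3.0000]
Step 2: x=[5.2500 4.5000] v=[3.5000 -2.0000]
Step 3: x=[4.0000 5.3750] v=[-2.5000 1.7500]

Answer: 4.0000 5.3750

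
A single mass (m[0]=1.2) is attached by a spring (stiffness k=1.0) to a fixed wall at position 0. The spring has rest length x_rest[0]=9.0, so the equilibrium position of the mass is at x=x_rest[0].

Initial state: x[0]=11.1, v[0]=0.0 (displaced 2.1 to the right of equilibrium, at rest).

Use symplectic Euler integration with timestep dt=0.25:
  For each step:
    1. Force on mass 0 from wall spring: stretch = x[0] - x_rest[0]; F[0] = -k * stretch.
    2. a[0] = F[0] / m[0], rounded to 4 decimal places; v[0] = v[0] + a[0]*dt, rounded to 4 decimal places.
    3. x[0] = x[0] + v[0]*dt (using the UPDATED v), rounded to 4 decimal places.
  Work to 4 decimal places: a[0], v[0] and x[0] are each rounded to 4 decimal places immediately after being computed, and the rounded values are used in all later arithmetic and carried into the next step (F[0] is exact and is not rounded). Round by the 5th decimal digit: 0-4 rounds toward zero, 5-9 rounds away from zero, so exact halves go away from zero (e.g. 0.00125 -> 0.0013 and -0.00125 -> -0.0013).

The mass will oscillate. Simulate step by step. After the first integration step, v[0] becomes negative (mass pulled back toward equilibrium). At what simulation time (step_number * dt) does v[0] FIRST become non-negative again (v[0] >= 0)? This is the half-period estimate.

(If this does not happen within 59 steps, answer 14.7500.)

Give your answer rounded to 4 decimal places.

Answer: 3.5000

Derivation:
Step 0: x=[11.1000] v=[0.0000]
Step 1: x=[10.9906] v=[-0.4375]
Step 2: x=[10.7776] v=[-0.8522]
Step 3: x=[10.4720] v=[-1.2225]
Step 4: x=[10.0897] v=[-1.5292]
Step 5: x=[9.6507] v=[-1.7562]
Step 6: x=[9.1778] v=[-1.8918]
Step 7: x=[8.6956] v=[-1.9289]
Step 8: x=[8.2292] v=[-1.8655]
Step 9: x=[7.8030] v=[-1.7049]
Step 10: x=[7.4391] v=[-1.4555]
Step 11: x=[7.1565] v=[-1.1303]
Step 12: x=[6.9700] v=[-0.7462]
Step 13: x=[6.8892] v=[-0.3233]
Step 14: x=[6.9183] v=[0.1165]
First v>=0 after going negative at step 14, time=3.5000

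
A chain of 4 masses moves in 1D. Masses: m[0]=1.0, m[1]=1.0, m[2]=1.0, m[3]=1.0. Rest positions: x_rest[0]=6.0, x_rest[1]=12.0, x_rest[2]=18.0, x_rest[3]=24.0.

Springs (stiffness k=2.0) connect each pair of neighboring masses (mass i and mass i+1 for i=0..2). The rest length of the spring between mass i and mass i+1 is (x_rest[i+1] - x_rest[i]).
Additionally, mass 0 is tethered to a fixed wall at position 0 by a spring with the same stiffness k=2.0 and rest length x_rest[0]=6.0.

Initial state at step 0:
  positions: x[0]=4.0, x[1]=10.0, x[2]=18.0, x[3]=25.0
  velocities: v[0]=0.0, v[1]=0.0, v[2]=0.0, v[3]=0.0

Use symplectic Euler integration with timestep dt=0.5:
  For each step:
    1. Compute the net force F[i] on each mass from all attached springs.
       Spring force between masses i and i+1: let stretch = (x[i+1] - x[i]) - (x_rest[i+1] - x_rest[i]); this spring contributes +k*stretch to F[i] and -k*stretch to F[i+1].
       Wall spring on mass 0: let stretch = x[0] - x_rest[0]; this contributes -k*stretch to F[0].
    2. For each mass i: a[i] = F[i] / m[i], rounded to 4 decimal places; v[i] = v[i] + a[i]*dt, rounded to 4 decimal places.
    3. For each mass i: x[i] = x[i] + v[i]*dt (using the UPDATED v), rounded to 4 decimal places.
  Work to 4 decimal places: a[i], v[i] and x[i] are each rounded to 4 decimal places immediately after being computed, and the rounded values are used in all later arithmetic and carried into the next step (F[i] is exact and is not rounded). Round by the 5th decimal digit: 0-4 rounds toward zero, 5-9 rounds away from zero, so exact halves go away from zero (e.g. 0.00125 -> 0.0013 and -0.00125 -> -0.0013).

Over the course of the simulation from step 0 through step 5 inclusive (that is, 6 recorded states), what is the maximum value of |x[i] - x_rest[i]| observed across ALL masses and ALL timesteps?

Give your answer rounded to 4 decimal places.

Step 0: x=[4.0000 10.0000 18.0000 25.0000] v=[0.0000 0.0000 0.0000 0.0000]
Step 1: x=[5.0000 11.0000 17.5000 24.5000] v=[2.0000 2.0000 -1.0000 -1.0000]
Step 2: x=[6.5000 12.2500 17.2500 23.5000] v=[3.0000 2.5000 -0.5000 -2.0000]
Step 3: x=[7.6250 13.1250 17.6250 22.3750] v=[2.2500 1.7500 0.7500 -2.2500]
Step 4: x=[7.6875 13.5000 18.1250 21.8750] v=[0.1250 0.7500 1.0000 -1.0000]
Step 5: x=[6.8125 13.2813 18.1875 22.5000] v=[-1.7500 -0.4375 0.1250 1.2500]
Max displacement = 2.1250

Answer: 2.1250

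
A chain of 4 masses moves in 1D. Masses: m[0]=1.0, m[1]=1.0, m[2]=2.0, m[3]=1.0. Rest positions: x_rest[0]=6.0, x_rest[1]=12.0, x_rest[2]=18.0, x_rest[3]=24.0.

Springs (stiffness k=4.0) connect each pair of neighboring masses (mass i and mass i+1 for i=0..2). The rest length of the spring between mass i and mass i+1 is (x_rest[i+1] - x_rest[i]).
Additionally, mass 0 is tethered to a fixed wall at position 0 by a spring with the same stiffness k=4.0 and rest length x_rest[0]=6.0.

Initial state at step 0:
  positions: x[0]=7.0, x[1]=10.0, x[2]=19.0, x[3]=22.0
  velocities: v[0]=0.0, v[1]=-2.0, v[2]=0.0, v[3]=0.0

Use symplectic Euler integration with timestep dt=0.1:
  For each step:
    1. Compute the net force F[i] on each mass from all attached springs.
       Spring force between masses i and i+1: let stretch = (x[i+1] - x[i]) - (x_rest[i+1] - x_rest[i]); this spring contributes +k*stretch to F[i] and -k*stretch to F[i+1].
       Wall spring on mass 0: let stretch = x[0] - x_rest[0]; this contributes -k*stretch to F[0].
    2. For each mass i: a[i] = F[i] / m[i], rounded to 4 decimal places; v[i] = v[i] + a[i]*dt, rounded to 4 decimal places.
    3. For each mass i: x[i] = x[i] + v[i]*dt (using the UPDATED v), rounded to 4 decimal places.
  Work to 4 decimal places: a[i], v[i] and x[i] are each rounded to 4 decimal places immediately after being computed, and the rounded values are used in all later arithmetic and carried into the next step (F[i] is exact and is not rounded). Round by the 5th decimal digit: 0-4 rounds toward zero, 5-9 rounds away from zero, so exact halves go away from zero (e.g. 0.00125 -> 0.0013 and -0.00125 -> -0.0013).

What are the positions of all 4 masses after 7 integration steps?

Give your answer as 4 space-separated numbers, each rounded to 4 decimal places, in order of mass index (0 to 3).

Step 0: x=[7.0000 10.0000 19.0000 22.0000] v=[0.0000 -2.0000 0.0000 0.0000]
Step 1: x=[6.8400 10.0400 18.8800 22.1200] v=[-1.6000 0.4000 -1.2000 1.2000]
Step 2: x=[6.5344 10.3056 18.6480 22.3504] v=[-3.0560 2.6560 -2.3200 2.3040]
Step 3: x=[6.1183 10.7541 18.3232 22.6727] v=[-4.1613 4.4845 -3.2480 3.2230]
Step 4: x=[5.6429 11.3199 17.9340 23.0610] v=[-4.7543 5.6578 -3.8919 3.8832]
Step 5: x=[5.1688 11.9232 17.5151 23.4842] v=[-4.7407 6.0326 -4.1893 4.2324]
Step 6: x=[4.7582 12.4800 17.1037 23.9087] v=[-4.1065 5.5676 -4.1139 4.2448]
Step 7: x=[4.4661 12.9128 16.7359 24.3010] v=[-2.9211 4.3284 -3.6776 3.9228]

Answer: 4.4661 12.9128 16.7359 24.3010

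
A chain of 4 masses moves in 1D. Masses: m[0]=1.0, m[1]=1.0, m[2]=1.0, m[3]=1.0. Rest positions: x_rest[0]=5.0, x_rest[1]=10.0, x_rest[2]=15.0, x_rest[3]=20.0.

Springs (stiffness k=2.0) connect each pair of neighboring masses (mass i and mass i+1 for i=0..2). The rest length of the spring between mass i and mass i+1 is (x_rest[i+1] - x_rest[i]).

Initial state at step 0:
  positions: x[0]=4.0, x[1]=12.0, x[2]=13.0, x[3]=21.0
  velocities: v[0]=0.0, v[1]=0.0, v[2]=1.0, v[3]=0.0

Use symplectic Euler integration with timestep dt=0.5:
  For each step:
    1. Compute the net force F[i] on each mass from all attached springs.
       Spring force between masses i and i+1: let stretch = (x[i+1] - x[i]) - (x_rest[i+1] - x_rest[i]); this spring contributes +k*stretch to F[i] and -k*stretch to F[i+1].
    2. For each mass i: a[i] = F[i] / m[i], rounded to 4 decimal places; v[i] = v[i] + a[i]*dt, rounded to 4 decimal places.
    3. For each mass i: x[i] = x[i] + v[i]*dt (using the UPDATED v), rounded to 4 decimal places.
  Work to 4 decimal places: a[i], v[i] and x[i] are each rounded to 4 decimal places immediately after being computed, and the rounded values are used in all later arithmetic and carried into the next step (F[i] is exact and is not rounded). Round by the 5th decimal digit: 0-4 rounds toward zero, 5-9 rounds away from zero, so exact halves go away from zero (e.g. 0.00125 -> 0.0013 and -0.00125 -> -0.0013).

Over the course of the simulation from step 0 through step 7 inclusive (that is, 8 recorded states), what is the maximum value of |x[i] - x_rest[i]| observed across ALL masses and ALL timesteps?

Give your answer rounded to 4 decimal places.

Answer: 3.5313

Derivation:
Step 0: x=[4.0000 12.0000 13.0000 21.0000] v=[0.0000 0.0000 1.0000 0.0000]
Step 1: x=[5.5000 8.5000 17.0000 19.5000] v=[3.0000 -7.0000 8.0000 -3.0000]
Step 2: x=[6.0000 7.7500 18.0000 19.2500] v=[1.0000 -1.5000 2.0000 -0.5000]
Step 3: x=[4.8750 11.2500 14.5000 20.8750] v=[-2.2500 7.0000 -7.0000 3.2500]
Step 4: x=[4.4375 13.1875 12.5625 21.8125] v=[-0.8750 3.8750 -3.8750 1.8750]
Step 5: x=[5.8750 10.4375 15.5625 20.6250] v=[2.8750 -5.5000 6.0000 -2.3750]
Step 6: x=[7.0938 7.9688 18.5313 19.4063] v=[2.4375 -4.9375 5.9375 -2.4375]
Step 7: x=[6.2501 10.3438 16.6563 20.2501] v=[-1.6875 4.7500 -3.7500 1.6875]
Max displacement = 3.5313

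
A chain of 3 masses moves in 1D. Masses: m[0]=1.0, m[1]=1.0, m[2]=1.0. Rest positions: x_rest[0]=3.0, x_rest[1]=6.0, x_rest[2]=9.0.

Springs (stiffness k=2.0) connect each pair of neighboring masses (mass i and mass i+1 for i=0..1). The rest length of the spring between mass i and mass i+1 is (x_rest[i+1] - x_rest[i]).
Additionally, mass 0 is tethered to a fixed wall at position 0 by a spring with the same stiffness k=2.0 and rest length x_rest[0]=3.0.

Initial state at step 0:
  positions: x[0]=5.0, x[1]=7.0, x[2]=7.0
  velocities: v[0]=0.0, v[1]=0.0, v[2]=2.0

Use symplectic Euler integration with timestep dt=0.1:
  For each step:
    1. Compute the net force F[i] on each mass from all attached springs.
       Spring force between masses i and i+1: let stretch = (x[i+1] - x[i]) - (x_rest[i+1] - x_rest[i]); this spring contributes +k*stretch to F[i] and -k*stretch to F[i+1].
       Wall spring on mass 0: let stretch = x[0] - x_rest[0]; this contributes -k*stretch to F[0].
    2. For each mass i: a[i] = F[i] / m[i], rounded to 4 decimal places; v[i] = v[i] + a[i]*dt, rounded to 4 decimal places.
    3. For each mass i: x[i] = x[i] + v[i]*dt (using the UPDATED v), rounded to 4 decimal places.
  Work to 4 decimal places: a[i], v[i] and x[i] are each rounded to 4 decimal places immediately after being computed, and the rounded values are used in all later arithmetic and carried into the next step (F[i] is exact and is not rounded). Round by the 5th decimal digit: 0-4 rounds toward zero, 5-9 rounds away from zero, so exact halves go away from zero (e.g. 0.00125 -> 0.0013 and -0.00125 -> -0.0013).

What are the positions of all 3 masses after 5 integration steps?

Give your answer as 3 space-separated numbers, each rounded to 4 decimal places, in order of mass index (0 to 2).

Answer: 4.1568 6.5291 8.7552

Derivation:
Step 0: x=[5.0000 7.0000 7.0000] v=[0.0000 0.0000 2.0000]
Step 1: x=[4.9400 6.9600 7.2600] v=[-0.6000 -0.4000 2.6000]
Step 2: x=[4.8216 6.8856 7.5740] v=[-1.1840 -0.7440 3.1400]
Step 3: x=[4.6481 6.7837 7.9342] v=[-1.7355 -1.0191 3.6023]
Step 4: x=[4.4243 6.6621 8.3314] v=[-2.2380 -1.2161 3.9722]
Step 5: x=[4.1568 6.5291 8.7552] v=[-2.6753 -1.3298 4.2383]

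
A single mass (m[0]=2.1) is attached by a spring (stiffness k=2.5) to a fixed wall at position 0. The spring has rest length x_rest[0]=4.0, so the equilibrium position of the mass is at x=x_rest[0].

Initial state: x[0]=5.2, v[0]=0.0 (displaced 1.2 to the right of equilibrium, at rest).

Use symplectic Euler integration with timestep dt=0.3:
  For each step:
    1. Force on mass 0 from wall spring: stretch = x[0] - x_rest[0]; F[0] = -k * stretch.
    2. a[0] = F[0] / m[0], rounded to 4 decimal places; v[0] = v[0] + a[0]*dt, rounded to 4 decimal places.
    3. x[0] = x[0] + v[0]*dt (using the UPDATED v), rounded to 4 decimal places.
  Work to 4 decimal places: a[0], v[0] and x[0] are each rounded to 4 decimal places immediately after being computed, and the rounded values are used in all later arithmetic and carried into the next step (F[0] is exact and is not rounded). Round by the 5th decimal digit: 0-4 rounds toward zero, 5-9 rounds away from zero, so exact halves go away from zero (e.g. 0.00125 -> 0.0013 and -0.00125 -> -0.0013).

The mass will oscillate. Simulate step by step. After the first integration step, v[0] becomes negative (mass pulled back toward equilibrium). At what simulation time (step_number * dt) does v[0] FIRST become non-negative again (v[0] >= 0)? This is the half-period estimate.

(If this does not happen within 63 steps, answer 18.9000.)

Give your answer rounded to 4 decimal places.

Answer: 3.0000

Derivation:
Step 0: x=[5.2000] v=[0.0000]
Step 1: x=[5.0714] v=[-0.4286]
Step 2: x=[4.8280] v=[-0.8113]
Step 3: x=[4.4959] v=[-1.1070]
Step 4: x=[4.1107] v=[-1.2841]
Step 5: x=[3.7136] v=[-1.3236]
Step 6: x=[3.3472] v=[-1.2213]
Step 7: x=[3.0507] v=[-0.9882]
Step 8: x=[2.8559] v=[-0.6492]
Step 9: x=[2.7837] v=[-0.2406]
Step 10: x=[2.8418] v=[0.1938]
First v>=0 after going negative at step 10, time=3.0000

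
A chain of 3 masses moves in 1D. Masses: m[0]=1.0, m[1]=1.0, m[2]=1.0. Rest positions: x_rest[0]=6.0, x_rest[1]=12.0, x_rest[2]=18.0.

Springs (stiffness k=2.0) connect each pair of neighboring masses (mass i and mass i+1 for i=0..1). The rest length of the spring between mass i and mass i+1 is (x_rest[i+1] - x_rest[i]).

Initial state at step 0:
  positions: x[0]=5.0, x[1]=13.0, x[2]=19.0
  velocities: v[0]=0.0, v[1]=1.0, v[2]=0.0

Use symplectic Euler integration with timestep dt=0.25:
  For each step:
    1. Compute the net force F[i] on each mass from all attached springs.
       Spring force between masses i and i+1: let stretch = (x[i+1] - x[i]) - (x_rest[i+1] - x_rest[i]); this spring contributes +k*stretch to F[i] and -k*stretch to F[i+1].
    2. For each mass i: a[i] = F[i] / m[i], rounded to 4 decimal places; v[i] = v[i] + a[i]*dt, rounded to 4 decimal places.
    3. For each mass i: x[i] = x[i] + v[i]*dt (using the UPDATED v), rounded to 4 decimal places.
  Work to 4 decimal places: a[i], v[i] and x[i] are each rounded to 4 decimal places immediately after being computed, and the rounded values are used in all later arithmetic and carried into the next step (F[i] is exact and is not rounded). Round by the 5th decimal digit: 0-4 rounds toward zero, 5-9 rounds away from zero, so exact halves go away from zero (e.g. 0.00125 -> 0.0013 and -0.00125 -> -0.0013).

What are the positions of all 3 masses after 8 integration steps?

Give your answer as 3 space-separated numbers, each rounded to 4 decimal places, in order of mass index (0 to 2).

Step 0: x=[5.0000 13.0000 19.0000] v=[0.0000 1.0000 0.0000]
Step 1: x=[5.2500 13.0000 19.0000] v=[1.0000 0.0000 0.0000]
Step 2: x=[5.7188 12.7813 19.0000] v=[1.8750 -0.8750 0.0000]
Step 3: x=[6.3204 12.4571 18.9727] v=[2.4063 -1.2969 -0.1094]
Step 4: x=[6.9391 12.1802 18.8809] v=[2.4747 -1.1075 -0.3672]
Step 5: x=[7.4629 12.0858 18.7015] v=[2.0953 -0.3777 -0.7176]
Step 6: x=[7.8146 12.2405 18.4451] v=[1.4068 0.6187 -1.0255]
Step 7: x=[7.9696 12.6175 18.1632] v=[0.6198 1.5081 -1.1278]
Step 8: x=[7.9555 13.1068 17.9380] v=[-0.0563 1.9570 -0.9007]

Answer: 7.9555 13.1068 17.9380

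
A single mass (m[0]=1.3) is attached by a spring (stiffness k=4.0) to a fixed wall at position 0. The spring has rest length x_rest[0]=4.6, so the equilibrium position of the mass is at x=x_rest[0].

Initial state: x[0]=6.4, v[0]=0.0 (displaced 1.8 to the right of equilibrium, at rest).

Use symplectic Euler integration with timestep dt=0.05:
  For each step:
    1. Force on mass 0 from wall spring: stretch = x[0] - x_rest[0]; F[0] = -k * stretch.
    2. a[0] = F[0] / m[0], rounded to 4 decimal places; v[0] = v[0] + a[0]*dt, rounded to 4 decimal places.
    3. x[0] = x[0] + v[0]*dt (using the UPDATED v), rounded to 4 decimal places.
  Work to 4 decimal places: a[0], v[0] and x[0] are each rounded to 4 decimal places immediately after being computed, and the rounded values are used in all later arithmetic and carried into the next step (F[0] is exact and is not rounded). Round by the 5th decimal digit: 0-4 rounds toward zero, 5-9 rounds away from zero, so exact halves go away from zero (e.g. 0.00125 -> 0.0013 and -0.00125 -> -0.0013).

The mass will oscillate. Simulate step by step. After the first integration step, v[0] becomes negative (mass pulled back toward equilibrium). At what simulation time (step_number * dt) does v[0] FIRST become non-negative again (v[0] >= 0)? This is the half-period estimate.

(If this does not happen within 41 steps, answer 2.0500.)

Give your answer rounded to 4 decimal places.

Answer: 1.8000

Derivation:
Step 0: x=[6.4000] v=[0.0000]
Step 1: x=[6.3862] v=[-0.2769]
Step 2: x=[6.3586] v=[-0.5517]
Step 3: x=[6.3175] v=[-0.8223]
Step 4: x=[6.2632] v=[-1.0865]
Step 5: x=[6.1961] v=[-1.3424]
Step 6: x=[6.1167] v=[-1.5880]
Step 7: x=[6.0256] v=[-1.8213]
Step 8: x=[5.9236] v=[-2.0406]
Step 9: x=[5.8114] v=[-2.2442]
Step 10: x=[5.6899] v=[-2.4306]
Step 11: x=[5.5600] v=[-2.5983]
Step 12: x=[5.4227] v=[-2.7460]
Step 13: x=[5.2791] v=[-2.8726]
Step 14: x=[5.1302] v=[-2.9771]
Step 15: x=[4.9773] v=[-3.0587]
Step 16: x=[4.8215] v=[-3.1167]
Step 17: x=[4.6640] v=[-3.1508]
Step 18: x=[4.5060] v=[-3.1606]
Step 19: x=[4.3487] v=[-3.1461]
Step 20: x=[4.1933] v=[-3.1074]
Step 21: x=[4.0411] v=[-3.0448]
Step 22: x=[3.8932] v=[-2.9588]
Step 23: x=[3.7507] v=[-2.8501]
Step 24: x=[3.6147] v=[-2.7194]
Step 25: x=[3.4863] v=[-2.5678]
Step 26: x=[3.3665] v=[-2.3965]
Step 27: x=[3.2562] v=[-2.2067]
Step 28: x=[3.1562] v=[-2.0000]
Step 29: x=[3.0673] v=[-1.7779]
Step 30: x=[2.9902] v=[-1.5421]
Step 31: x=[2.9255] v=[-1.2944]
Step 32: x=[2.8737] v=[-1.0368]
Step 33: x=[2.8351] v=[-0.7712]
Step 34: x=[2.8101] v=[-0.4997]
Step 35: x=[2.7989] v=[-0.2243]
Step 36: x=[2.8015] v=[0.0528]
First v>=0 after going negative at step 36, time=1.8000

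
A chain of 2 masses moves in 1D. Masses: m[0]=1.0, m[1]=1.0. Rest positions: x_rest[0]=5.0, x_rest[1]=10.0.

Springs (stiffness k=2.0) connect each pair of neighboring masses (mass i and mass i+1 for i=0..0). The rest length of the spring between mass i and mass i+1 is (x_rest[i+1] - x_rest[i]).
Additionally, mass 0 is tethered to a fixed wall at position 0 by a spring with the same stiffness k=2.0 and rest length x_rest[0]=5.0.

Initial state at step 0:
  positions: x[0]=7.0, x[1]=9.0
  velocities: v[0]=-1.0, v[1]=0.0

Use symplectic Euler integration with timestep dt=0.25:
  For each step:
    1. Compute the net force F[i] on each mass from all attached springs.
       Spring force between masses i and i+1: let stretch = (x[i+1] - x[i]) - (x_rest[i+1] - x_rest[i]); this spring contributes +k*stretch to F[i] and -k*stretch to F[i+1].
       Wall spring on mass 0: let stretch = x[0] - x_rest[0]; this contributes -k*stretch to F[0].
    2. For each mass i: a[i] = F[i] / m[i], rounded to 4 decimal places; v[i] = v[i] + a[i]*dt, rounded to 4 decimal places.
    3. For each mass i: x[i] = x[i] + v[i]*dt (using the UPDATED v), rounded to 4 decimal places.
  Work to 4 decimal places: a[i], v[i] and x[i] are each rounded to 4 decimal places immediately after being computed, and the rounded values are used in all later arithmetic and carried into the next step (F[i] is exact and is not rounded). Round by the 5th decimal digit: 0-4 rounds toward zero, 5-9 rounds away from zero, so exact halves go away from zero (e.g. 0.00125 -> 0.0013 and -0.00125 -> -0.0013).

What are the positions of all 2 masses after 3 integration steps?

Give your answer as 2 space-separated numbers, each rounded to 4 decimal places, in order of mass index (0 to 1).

Answer: 3.6797 10.5528

Derivation:
Step 0: x=[7.0000 9.0000] v=[-1.0000 0.0000]
Step 1: x=[6.1250 9.3750] v=[-3.5000 1.5000]
Step 2: x=[4.8906 9.9688] v=[-4.9375 2.3750]
Step 3: x=[3.6797 10.5528] v=[-4.8437 2.3359]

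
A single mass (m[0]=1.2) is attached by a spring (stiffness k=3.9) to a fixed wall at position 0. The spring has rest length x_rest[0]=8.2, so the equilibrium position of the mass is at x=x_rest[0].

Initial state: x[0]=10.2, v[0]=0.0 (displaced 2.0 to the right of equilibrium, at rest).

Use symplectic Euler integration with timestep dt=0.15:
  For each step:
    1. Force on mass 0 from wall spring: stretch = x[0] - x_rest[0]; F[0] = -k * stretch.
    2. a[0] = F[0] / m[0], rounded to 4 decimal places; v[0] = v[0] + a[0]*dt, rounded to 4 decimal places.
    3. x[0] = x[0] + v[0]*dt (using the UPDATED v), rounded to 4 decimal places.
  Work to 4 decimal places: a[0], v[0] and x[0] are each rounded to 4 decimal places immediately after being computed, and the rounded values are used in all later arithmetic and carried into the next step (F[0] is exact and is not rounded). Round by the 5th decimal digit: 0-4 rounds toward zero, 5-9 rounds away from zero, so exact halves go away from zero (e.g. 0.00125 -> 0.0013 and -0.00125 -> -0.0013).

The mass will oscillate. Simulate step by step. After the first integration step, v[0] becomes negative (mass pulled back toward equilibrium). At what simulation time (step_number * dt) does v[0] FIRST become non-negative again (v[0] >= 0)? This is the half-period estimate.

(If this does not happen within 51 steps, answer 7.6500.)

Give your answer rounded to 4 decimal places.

Step 0: x=[10.2000] v=[0.0000]
Step 1: x=[10.0538] v=[-0.9750]
Step 2: x=[9.7720] v=[-1.8787]
Step 3: x=[9.3752] v=[-2.6451]
Step 4: x=[8.8925] v=[-3.2180]
Step 5: x=[8.3592] v=[-3.5556]
Step 6: x=[7.8142] v=[-3.6332]
Step 7: x=[7.2974] v=[-3.4451]
Step 8: x=[6.8466] v=[-3.0051]
Step 9: x=[6.4948] v=[-2.3453]
Step 10: x=[6.2677] v=[-1.5140]
Step 11: x=[6.1819] v=[-0.5720]
Step 12: x=[6.2437] v=[0.4118]
First v>=0 after going negative at step 12, time=1.8000

Answer: 1.8000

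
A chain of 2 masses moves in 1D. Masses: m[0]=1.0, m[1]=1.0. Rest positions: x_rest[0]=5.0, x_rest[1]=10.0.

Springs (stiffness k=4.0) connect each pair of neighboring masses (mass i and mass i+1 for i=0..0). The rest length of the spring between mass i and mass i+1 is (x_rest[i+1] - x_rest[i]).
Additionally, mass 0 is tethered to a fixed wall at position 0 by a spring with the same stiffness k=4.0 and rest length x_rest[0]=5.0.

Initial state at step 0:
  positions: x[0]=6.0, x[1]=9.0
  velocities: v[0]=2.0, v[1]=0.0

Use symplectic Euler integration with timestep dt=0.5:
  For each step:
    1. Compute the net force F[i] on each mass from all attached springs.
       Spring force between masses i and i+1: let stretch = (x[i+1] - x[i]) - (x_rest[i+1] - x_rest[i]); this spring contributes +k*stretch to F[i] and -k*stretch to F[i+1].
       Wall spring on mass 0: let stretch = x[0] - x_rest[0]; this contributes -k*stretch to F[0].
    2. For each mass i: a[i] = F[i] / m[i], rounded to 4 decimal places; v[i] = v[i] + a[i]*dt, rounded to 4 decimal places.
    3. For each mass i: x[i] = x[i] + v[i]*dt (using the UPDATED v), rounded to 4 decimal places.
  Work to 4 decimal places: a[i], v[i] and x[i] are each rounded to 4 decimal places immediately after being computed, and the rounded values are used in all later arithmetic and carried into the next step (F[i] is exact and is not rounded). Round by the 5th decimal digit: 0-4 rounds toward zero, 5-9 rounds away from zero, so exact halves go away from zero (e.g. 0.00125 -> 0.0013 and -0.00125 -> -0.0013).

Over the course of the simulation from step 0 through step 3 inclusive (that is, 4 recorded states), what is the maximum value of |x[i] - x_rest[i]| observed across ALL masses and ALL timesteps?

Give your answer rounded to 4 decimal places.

Step 0: x=[6.0000 9.0000] v=[2.0000 0.0000]
Step 1: x=[4.0000 11.0000] v=[-4.0000 4.0000]
Step 2: x=[5.0000 11.0000] v=[2.0000 0.0000]
Step 3: x=[7.0000 10.0000] v=[4.0000 -2.0000]
Max displacement = 2.0000

Answer: 2.0000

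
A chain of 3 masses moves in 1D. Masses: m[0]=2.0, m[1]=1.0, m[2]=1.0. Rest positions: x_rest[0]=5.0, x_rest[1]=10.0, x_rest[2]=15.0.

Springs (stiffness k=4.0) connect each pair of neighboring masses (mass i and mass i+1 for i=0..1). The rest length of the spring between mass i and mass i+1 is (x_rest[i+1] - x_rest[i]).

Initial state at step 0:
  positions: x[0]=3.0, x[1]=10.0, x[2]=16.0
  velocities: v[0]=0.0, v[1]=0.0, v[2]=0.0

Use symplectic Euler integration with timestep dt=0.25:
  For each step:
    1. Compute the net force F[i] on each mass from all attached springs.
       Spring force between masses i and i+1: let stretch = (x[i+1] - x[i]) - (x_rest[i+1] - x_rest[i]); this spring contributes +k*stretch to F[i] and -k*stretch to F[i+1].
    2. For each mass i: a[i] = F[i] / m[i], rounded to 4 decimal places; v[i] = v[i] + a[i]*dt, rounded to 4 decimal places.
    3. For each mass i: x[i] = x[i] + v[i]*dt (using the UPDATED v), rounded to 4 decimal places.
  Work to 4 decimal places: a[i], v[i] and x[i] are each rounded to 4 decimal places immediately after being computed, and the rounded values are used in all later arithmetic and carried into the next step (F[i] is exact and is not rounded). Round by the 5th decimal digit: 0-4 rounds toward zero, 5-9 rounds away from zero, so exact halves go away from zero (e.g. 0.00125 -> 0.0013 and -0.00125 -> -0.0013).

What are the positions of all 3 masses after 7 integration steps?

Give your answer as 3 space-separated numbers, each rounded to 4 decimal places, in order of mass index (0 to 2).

Answer: 5.4236 8.9548 12.1987

Derivation:
Step 0: x=[3.0000 10.0000 16.0000] v=[0.0000 0.0000 0.0000]
Step 1: x=[3.2500 9.7500 15.7500] v=[1.0000 -1.0000 -1.0000]
Step 2: x=[3.6875 9.3750 15.2500] v=[1.7500 -1.5000 -2.0000]
Step 3: x=[4.2110 9.0469 14.5313] v=[2.0938 -1.3125 -2.8750]
Step 4: x=[4.7140 8.8809 13.6915] v=[2.0118 -0.6640 -3.3594]
Step 5: x=[5.1128 8.8758 12.8990] v=[1.5953 -0.0203 -3.1700]
Step 6: x=[5.3570 8.9358 12.3507] v=[0.9768 0.2399 -2.1932]
Step 7: x=[5.4236 8.9548 12.1987] v=[0.2662 0.0760 -0.6081]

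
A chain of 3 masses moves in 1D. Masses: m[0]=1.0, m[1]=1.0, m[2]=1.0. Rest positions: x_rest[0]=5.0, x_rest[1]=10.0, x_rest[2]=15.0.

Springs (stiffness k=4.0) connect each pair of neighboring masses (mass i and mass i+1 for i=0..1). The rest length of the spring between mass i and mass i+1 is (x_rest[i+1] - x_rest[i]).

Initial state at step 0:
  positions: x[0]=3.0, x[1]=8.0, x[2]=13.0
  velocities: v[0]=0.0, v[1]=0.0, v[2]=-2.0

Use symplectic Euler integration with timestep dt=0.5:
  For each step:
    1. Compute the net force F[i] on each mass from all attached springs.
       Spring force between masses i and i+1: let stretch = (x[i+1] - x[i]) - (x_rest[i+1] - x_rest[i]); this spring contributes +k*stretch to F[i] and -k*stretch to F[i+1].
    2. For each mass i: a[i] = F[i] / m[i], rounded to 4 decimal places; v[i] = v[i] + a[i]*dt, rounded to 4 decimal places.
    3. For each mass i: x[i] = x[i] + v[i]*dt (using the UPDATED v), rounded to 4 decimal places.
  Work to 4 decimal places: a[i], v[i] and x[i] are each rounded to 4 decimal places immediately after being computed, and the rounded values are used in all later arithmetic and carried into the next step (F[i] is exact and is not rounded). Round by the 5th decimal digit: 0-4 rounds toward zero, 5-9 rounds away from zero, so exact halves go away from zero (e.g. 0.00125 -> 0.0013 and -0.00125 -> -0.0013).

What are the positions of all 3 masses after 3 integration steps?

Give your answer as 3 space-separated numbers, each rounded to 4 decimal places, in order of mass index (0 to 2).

Step 0: x=[3.0000 8.0000 13.0000] v=[0.0000 0.0000 -2.0000]
Step 1: x=[3.0000 8.0000 12.0000] v=[0.0000 0.0000 -2.0000]
Step 2: x=[3.0000 7.0000 12.0000] v=[0.0000 -2.0000 0.0000]
Step 3: x=[2.0000 7.0000 12.0000] v=[-2.0000 0.0000 0.0000]

Answer: 2.0000 7.0000 12.0000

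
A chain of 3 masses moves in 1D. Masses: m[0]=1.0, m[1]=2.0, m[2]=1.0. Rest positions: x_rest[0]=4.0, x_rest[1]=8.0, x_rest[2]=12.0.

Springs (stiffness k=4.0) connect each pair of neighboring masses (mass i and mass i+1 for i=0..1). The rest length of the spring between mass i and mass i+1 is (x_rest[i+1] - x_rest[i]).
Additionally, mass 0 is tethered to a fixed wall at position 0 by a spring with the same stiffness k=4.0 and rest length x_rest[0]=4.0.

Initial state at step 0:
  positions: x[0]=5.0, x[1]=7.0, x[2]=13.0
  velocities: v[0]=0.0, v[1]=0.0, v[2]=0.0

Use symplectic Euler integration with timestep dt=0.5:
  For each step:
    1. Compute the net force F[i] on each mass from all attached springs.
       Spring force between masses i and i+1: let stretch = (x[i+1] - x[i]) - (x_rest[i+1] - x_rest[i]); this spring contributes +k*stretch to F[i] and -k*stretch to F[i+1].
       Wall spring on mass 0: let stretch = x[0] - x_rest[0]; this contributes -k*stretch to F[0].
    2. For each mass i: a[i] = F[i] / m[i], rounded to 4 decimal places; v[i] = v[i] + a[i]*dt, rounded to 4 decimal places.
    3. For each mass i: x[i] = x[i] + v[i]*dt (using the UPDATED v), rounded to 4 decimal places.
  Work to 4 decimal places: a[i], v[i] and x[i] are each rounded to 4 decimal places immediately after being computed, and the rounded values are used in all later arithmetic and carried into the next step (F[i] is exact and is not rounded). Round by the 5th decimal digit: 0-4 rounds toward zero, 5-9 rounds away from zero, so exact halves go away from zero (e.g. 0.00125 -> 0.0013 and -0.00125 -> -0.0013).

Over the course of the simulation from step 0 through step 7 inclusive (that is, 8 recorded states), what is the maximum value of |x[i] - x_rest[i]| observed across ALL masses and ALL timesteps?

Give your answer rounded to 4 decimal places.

Step 0: x=[5.0000 7.0000 13.0000] v=[0.0000 0.0000 0.0000]
Step 1: x=[2.0000 9.0000 11.0000] v=[-6.0000 4.0000 -4.0000]
Step 2: x=[4.0000 8.5000 11.0000] v=[4.0000 -1.0000 0.0000]
Step 3: x=[6.5000 7.0000 12.5000] v=[5.0000 -3.0000 3.0000]
Step 4: x=[3.0000 8.0000 12.5000] v=[-7.0000 2.0000 0.0000]
Step 5: x=[1.5000 8.7500 12.0000] v=[-3.0000 1.5000 -1.0000]
Step 6: x=[5.7500 7.5000 12.2500] v=[8.5000 -2.5000 0.5000]
Step 7: x=[6.0000 7.7500 11.7500] v=[0.5000 0.5000 -1.0000]
Max displacement = 2.5000

Answer: 2.5000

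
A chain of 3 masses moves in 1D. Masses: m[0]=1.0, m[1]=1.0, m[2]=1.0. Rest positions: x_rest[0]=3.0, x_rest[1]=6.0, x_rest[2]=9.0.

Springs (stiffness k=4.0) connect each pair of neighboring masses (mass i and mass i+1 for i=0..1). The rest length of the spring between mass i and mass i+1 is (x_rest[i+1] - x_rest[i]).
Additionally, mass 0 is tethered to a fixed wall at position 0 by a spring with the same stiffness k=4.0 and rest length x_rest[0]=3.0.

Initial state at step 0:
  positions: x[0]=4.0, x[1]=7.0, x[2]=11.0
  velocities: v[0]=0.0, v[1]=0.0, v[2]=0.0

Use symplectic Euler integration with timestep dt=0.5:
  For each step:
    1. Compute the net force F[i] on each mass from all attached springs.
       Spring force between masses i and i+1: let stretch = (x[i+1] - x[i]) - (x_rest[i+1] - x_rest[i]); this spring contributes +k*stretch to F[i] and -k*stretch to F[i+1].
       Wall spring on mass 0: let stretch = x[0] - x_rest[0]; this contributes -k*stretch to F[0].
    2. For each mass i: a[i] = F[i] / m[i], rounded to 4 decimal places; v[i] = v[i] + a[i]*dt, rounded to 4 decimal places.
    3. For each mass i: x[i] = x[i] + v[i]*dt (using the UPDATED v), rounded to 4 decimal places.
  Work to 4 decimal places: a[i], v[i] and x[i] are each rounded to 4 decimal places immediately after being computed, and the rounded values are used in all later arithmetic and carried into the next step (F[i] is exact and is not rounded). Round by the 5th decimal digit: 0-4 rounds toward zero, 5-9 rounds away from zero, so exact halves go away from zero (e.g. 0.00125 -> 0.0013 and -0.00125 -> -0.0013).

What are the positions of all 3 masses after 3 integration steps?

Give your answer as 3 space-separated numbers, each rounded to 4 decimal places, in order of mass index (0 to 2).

Step 0: x=[4.0000 7.0000 11.0000] v=[0.0000 0.0000 0.0000]
Step 1: x=[3.0000 8.0000 10.0000] v=[-2.0000 2.0000 -2.0000]
Step 2: x=[4.0000 6.0000 10.0000] v=[2.0000 -4.0000 0.0000]
Step 3: x=[3.0000 6.0000 9.0000] v=[-2.0000 0.0000 -2.0000]

Answer: 3.0000 6.0000 9.0000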